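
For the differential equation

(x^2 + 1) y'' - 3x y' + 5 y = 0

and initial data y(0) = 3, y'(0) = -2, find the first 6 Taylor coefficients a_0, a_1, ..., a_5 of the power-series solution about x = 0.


Ansatz: y(x) = sum_{n>=0} a_n x^n, so y'(x) = sum_{n>=1} n a_n x^(n-1) and y''(x) = sum_{n>=2} n(n-1) a_n x^(n-2).
Substitute into P(x) y'' + Q(x) y' + R(x) y = 0 with P(x) = x^2 + 1, Q(x) = -3x, R(x) = 5, and match powers of x.
Initial conditions: a_0 = 3, a_1 = -2.
Setting the coefficient of each power of x to zero and solving order by order (substituting the coefficients already found):
  x^0: 2 a_2 + 5 a_0 = 0  ->  2 a_2 = -5 a_0 = -15  ->  a_2 = -15/2
  x^1: 6 a_3 + 2 a_1 = 0  ->  6 a_3 = -2 a_1 = 4  ->  a_3 = 2/3
  x^2: 12 a_4 + a_2 = 0  ->  12 a_4 = -a_2 = 15/2  ->  a_4 = 5/8
  x^3: 20 a_5 + 2 a_3 = 0  ->  20 a_5 = -2 a_3 = -4/3  ->  a_5 = -1/15
Truncated series: y(x) = 3 - 2 x - (15/2) x^2 + (2/3) x^3 + (5/8) x^4 - (1/15) x^5 + O(x^6).

a_0 = 3; a_1 = -2; a_2 = -15/2; a_3 = 2/3; a_4 = 5/8; a_5 = -1/15


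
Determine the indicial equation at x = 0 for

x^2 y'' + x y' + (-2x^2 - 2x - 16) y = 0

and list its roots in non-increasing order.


Divide by x^2 to reach normal form y'' + P_1(x) y' + P_2(x) y = 0 with P_1(x) = 1/x and P_2(x) = -2 - 2/x - 16/x^2.
x = 0 is a singular point because the y'-coefficient 1/x has a pole at x = 0 and the y-coefficient -2 - 2/x - 16/x^2 has a pole at x = 0.
It is a regular singular point because x P_1(x) = p(x) = 1 and x^2 P_2(x) = q(x) = -2x^2 - 2x - 16 are polynomials, hence analytic at x = 0.
p(0) = 1,  q(0) = -16.
Indicial equation: r(r-1) + p(0) r + q(0) = 0, i.e. r^2 + (p(0) - 1) r + q(0) = 0, i.e. r^2 - 16 = 0.
Discriminant: (0)^2 - 4(-16) = 64, so r = (0 ± 8)/2.
Solving: r_1 = 4, r_2 = -4.

indicial: r^2 - 16 = 0; roots r_1 = 4, r_2 = -4


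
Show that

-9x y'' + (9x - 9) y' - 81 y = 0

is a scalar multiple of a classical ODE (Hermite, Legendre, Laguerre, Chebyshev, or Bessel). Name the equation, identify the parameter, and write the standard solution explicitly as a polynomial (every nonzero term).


All three coefficients share the factor -9; dividing through by -9 gives  x y'' + (1 - x) y' + 9 y = 0.
This matches the Laguerre equation x y'' + (1 - x) y' + n y = 0 with n = 9; the polynomial solution is L_9(x).
With y = sum_k a_k x^k, matching x^k gives (k+1)k a_{k+1} + (k+1) a_{k+1} - k a_k + n a_k = 0, i.e. (k+1)^2 a_{k+1} = (k - n) a_k = (k - 9) a_k. The right side vanishes at k = 9, so the series terminates at degree 9.
Standard normalization L_n(0) = 1 gives a_0 = 1. Work upward with a_{k+1} = (k - 9) a_k / (k+1)^2:
  a_1 = (0 - 9)(1) / 1^2 = -9/1 = -9
  a_2 = (1 - 9)(-9) / 2^2 = 72/4 = 18
  a_3 = (2 - 9)(18) / 3^2 = -126/9 = -14
  a_4 = (3 - 9)(-14) / 4^2 = 84/16 = 21/4
  a_5 = (4 - 9)(21/4) / 5^2 = (-105/4)/25 = -21/20
  a_6 = (5 - 9)(-21/20) / 6^2 = (21/5)/36 = 7/60
  a_7 = (6 - 9)(7/60) / 7^2 = (-7/20)/49 = -1/140
  a_8 = (7 - 9)(-1/140) / 8^2 = (1/70)/64 = 1/4480
  a_9 = (8 - 9)(1/4480) / 9^2 = (-1/4480)/81 = -1/362880
Hence L_9(x) = -x^9/362880 + x^8/4480 - x^7/140 + 7 x^6/60 - 21 x^5/20 + 21 x^4/4 - 14 x^3 + 18 x^2 - 9 x + 1.

L_9(x); series = -x^9/362880 + x^8/4480 - x^7/140 + 7 x^6/60 - 21 x^5/20 + 21 x^4/4 - 14 x^3 + 18 x^2 - 9 x + 1


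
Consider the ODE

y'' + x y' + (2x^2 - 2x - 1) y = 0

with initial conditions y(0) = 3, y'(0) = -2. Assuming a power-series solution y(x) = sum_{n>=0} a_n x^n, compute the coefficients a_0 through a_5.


Ansatz: y(x) = sum_{n>=0} a_n x^n, so y'(x) = sum_{n>=1} n a_n x^(n-1) and y''(x) = sum_{n>=2} n(n-1) a_n x^(n-2).
Substitute into P(x) y'' + Q(x) y' + R(x) y = 0 with P(x) = 1, Q(x) = x, R(x) = 2x^2 - 2x - 1, and match powers of x.
Initial conditions: a_0 = 3, a_1 = -2.
Setting the coefficient of each power of x to zero and solving order by order (substituting the coefficients already found):
  x^0: 2 a_2 - a_0 = 0  ->  2 a_2 = a_0 = 3  ->  a_2 = 3/2
  x^1: 6 a_3 - 2 a_0 = 0  ->  6 a_3 = 2 a_0 = 6  ->  a_3 = 1
  x^2: 12 a_4 + a_2 - 2 a_1 + 2 a_0 = 0  ->  12 a_4 = -a_2 + 2 a_1 - 2 a_0 = -23/2  ->  a_4 = -23/24
  x^3: 20 a_5 + 2 a_3 - 2 a_2 + 2 a_1 = 0  ->  20 a_5 = -2 a_3 + 2 a_2 - 2 a_1 = 5  ->  a_5 = 1/4
Truncated series: y(x) = 3 - 2 x + (3/2) x^2 + x^3 - (23/24) x^4 + (1/4) x^5 + O(x^6).

a_0 = 3; a_1 = -2; a_2 = 3/2; a_3 = 1; a_4 = -23/24; a_5 = 1/4


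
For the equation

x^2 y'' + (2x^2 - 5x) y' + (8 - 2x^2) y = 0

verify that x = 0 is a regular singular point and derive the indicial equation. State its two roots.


Divide by x^2 to reach normal form y'' + P_1(x) y' + P_2(x) y = 0 with P_1(x) = 2 - 5/x and P_2(x) = -2 + 8/x^2.
x = 0 is a singular point because the y'-coefficient 2 - 5/x has a pole at x = 0 and the y-coefficient -2 + 8/x^2 has a pole at x = 0.
It is a regular singular point because x P_1(x) = p(x) = 2x - 5 and x^2 P_2(x) = q(x) = 8 - 2x^2 are polynomials, hence analytic at x = 0.
p(0) = -5,  q(0) = 8.
Indicial equation: r(r-1) + p(0) r + q(0) = 0, i.e. r^2 + (p(0) - 1) r + q(0) = 0, i.e. r^2 - 6 r + 8 = 0.
Discriminant: (-6)^2 - 4(8) = 4, so r = (6 ± 2)/2.
Solving: r_1 = 4, r_2 = 2.

indicial: r^2 - 6 r + 8 = 0; roots r_1 = 4, r_2 = 2


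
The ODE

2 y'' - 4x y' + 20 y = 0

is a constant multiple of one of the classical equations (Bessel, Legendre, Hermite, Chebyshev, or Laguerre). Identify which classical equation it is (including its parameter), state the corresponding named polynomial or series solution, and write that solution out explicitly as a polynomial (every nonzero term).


All three coefficients share the factor 2; dividing through by 2 gives  y'' - 2x y' + 10 y = 0.
This matches the Hermite equation y'' - 2x y' + 2n y = 0 with 2n = 10, so n = 5; the polynomial solution is H_5(x).
With y = sum_k a_k x^k, matching x^k gives (k+2)(k+1) a_{k+2} = 2(k - n) a_k = 2(k - 5) a_k. The right side vanishes at k = 5, so the series with the parity of 5 terminates at degree 5.
Standard normalization: leading coefficient of H_n is 2^n, so a_5 = 2^5 = 32. Work downward with a_k = (k+1)(k+2) a_{k+2} / (2(k - n)):
  a_3 = (4)(5)(32) / (2(3 - 5)) = 640/(-4) = -160
  a_1 = (2)(3)(-160) / (2(1 - 5)) = -960/(-8) = 120
Hence H_5(x) = 32 x^5 - 160 x^3 + 120 x.

H_5(x); series = 32 x^5 - 160 x^3 + 120 x


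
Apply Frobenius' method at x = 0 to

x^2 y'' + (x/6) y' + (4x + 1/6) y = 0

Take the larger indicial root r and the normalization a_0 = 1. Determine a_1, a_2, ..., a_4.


Write in Frobenius form y'' + (p(x)/x) y' + (q(x)/x^2) y = 0:
  p(x) = 1/6,  q(x) = 4x + 1/6.
Indicial equation: r(r-1) + (1/6) r + (1/6) = 0 -> roots r_1 = 1/2, r_2 = 1/3.
Take r = r_1 = 1/2. Let y(x) = x^r sum_{n>=0} a_n x^n with a_0 = 1.
Substitute y = x^r sum a_n x^n and match x^{r+n}. The recurrence is
  D(n) a_n + 4 a_{n-1} = 0,  where D(n) = (r+n)(r+n-1) + (1/6)(r+n) + (1/6).
  a_n = -4 / D(n) * a_{n-1}.
Since the indicial polynomial factors as (r - r_1)(r - r_2), D(n) = (r_1 + n - r_1)(r_1 + n - r_2) = n(n + 1/6).
Evaluating step by step (a_0 = 1):
  n = 1: D(1) = 1(1 + 1/6) = 7/6; numerator = -4(1) = -4; a_1 = (-4)/(7/6) = -24/7
  n = 2: D(2) = 2(2 + 1/6) = 13/3; numerator = -4(-24/7) = 96/7; a_2 = (96/7)/(13/3) = 288/91
  n = 3: D(3) = 3(3 + 1/6) = 19/2; numerator = -4(288/91) = -1152/91; a_3 = (-1152/91)/(19/2) = -2304/1729
  n = 4: D(4) = 4(4 + 1/6) = 50/3; numerator = -4(-2304/1729) = 9216/1729; a_4 = (9216/1729)/(50/3) = 13824/43225

r = 1/2; a_0 = 1; a_1 = -24/7; a_2 = 288/91; a_3 = -2304/1729; a_4 = 13824/43225


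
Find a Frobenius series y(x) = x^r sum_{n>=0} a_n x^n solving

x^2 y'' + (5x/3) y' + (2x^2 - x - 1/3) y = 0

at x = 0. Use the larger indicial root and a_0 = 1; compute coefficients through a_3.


Write in Frobenius form y'' + (p(x)/x) y' + (q(x)/x^2) y = 0:
  p(x) = 5/3,  q(x) = 2x^2 - x - 1/3.
Indicial equation: r(r-1) + (5/3) r + (-1/3) = 0 -> roots r_1 = 1/3, r_2 = -1.
Take r = r_1 = 1/3. Let y(x) = x^r sum_{n>=0} a_n x^n with a_0 = 1.
Substitute y = x^r sum a_n x^n and match x^{r+n}. The recurrence is
  D(n) a_n - 1 a_{n-1} + 2 a_{n-2} = 0,  where D(n) = (r+n)(r+n-1) + (5/3)(r+n) + (-1/3).
  a_n = [1 a_{n-1} - 2 a_{n-2}] / D(n).
Since the indicial polynomial factors as (r - r_1)(r - r_2), D(n) = (r_1 + n - r_1)(r_1 + n - r_2) = n(n + 4/3).
Evaluating step by step (a_0 = 1):
  n = 1: D(1) = 1(1 + 4/3) = 7/3; numerator = 1(1) = 1; a_1 = (1)/(7/3) = 3/7
  n = 2: D(2) = 2(2 + 4/3) = 20/3; numerator = 1(3/7) - 2(1) = -11/7; a_2 = (-11/7)/(20/3) = -33/140
  n = 3: D(3) = 3(3 + 4/3) = 13; numerator = 1(-33/140) - 2(3/7) = -153/140; a_3 = (-153/140)/(13) = -153/1820

r = 1/3; a_0 = 1; a_1 = 3/7; a_2 = -33/140; a_3 = -153/1820


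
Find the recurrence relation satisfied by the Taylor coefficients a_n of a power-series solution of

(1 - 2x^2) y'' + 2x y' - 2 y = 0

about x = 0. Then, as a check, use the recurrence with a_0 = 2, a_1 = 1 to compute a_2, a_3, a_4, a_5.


Substitute y = sum_n a_n x^n.
(1 - 2 x^2) y'' contributes (n+2)(n+1) a_{n+2} - 2 n(n-1) a_n at x^n.
2 x y'(x) contributes 2 n a_n at x^n.
-2 y(x) contributes -2 a_n at x^n.
Matching x^n: (n+2)(n+1) a_{n+2} + (-2 n(n-1) + 2 n - 2) a_n = 0.
Thus a_{n+2} = (2 n(n-1) - 2 n + 2) / ((n+1)(n+2)) * a_n.

Check with a_0 = 2, a_1 = 1 (apply the recurrence for n = 0, 1, 2, 3): a_0 = 2, a_1 = 1, a_2 = 2, a_3 = 0, a_4 = 1/3, a_5 = 0.

a_(n+2) = (2 n(n-1) - 2 n + 2) / ((n+1)(n+2)) * a_n; check: a_0 = 2, a_1 = 1, a_2 = 2, a_3 = 0, a_4 = 1/3, a_5 = 0


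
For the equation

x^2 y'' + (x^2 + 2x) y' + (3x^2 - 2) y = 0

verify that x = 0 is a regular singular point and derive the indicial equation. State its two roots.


Divide by x^2 to reach normal form y'' + P_1(x) y' + P_2(x) y = 0 with P_1(x) = 1 + 2/x and P_2(x) = 3 - 2/x^2.
x = 0 is a singular point because the y'-coefficient 1 + 2/x has a pole at x = 0 and the y-coefficient 3 - 2/x^2 has a pole at x = 0.
It is a regular singular point because x P_1(x) = p(x) = x + 2 and x^2 P_2(x) = q(x) = 3x^2 - 2 are polynomials, hence analytic at x = 0.
p(0) = 2,  q(0) = -2.
Indicial equation: r(r-1) + p(0) r + q(0) = 0, i.e. r^2 + (p(0) - 1) r + q(0) = 0, i.e. r^2 + 1 r - 2 = 0.
Discriminant: (1)^2 - 4(-2) = 9, so r = (-1 ± 3)/2.
Solving: r_1 = 1, r_2 = -2.

indicial: r^2 + 1 r - 2 = 0; roots r_1 = 1, r_2 = -2


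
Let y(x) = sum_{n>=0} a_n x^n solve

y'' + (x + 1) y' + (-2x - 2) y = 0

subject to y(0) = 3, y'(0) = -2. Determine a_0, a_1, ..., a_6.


Ansatz: y(x) = sum_{n>=0} a_n x^n, so y'(x) = sum_{n>=1} n a_n x^(n-1) and y''(x) = sum_{n>=2} n(n-1) a_n x^(n-2).
Substitute into P(x) y'' + Q(x) y' + R(x) y = 0 with P(x) = 1, Q(x) = x + 1, R(x) = -2x - 2, and match powers of x.
Initial conditions: a_0 = 3, a_1 = -2.
Setting the coefficient of each power of x to zero and solving order by order (substituting the coefficients already found):
  x^0: 2 a_2 + a_1 - 2 a_0 = 0  ->  2 a_2 = -a_1 + 2 a_0 = 8  ->  a_2 = 4
  x^1: 6 a_3 + 2 a_2 - a_1 - 2 a_0 = 0  ->  6 a_3 = -2 a_2 + a_1 + 2 a_0 = -4  ->  a_3 = -2/3
  x^2: 12 a_4 + 3 a_3 - 2 a_1 = 0  ->  12 a_4 = -3 a_3 + 2 a_1 = -2  ->  a_4 = -1/6
  x^3: 20 a_5 + 4 a_4 + a_3 - 2 a_2 = 0  ->  20 a_5 = -4 a_4 - a_3 + 2 a_2 = 28/3  ->  a_5 = 7/15
  x^4: 30 a_6 + 5 a_5 + 2 a_4 - 2 a_3 = 0  ->  30 a_6 = -5 a_5 - 2 a_4 + 2 a_3 = -10/3  ->  a_6 = -1/9
Truncated series: y(x) = 3 - 2 x + 4 x^2 - (2/3) x^3 - (1/6) x^4 + (7/15) x^5 - (1/9) x^6 + O(x^7).

a_0 = 3; a_1 = -2; a_2 = 4; a_3 = -2/3; a_4 = -1/6; a_5 = 7/15; a_6 = -1/9


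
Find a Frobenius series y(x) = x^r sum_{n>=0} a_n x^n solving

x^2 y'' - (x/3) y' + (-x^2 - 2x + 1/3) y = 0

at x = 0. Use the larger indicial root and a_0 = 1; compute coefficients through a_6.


Write in Frobenius form y'' + (p(x)/x) y' + (q(x)/x^2) y = 0:
  p(x) = -1/3,  q(x) = -x^2 - 2x + 1/3.
Indicial equation: r(r-1) + (-1/3) r + (1/3) = 0 -> roots r_1 = 1, r_2 = 1/3.
Take r = r_1 = 1. Let y(x) = x^r sum_{n>=0} a_n x^n with a_0 = 1.
Substitute y = x^r sum a_n x^n and match x^{r+n}. The recurrence is
  D(n) a_n - 2 a_{n-1} - 1 a_{n-2} = 0,  where D(n) = (r+n)(r+n-1) + (-1/3)(r+n) + (1/3).
  a_n = [2 a_{n-1} + 1 a_{n-2}] / D(n).
Since the indicial polynomial factors as (r - r_1)(r - r_2), D(n) = (r_1 + n - r_1)(r_1 + n - r_2) = n(n + 2/3).
Evaluating step by step (a_0 = 1):
  n = 1: D(1) = 1(1 + 2/3) = 5/3; numerator = 2(1) = 2; a_1 = (2)/(5/3) = 6/5
  n = 2: D(2) = 2(2 + 2/3) = 16/3; numerator = 2(6/5) + 1(1) = 17/5; a_2 = (17/5)/(16/3) = 51/80
  n = 3: D(3) = 3(3 + 2/3) = 11; numerator = 2(51/80) + 1(6/5) = 99/40; a_3 = (99/40)/(11) = 9/40
  n = 4: D(4) = 4(4 + 2/3) = 56/3; numerator = 2(9/40) + 1(51/80) = 87/80; a_4 = (87/80)/(56/3) = 261/4480
  n = 5: D(5) = 5(5 + 2/3) = 85/3; numerator = 2(261/4480) + 1(9/40) = 153/448; a_5 = (153/448)/(85/3) = 27/2240
  n = 6: D(6) = 6(6 + 2/3) = 40; numerator = 2(27/2240) + 1(261/4480) = 369/4480; a_6 = (369/4480)/(40) = 369/179200

r = 1; a_0 = 1; a_1 = 6/5; a_2 = 51/80; a_3 = 9/40; a_4 = 261/4480; a_5 = 27/2240; a_6 = 369/179200


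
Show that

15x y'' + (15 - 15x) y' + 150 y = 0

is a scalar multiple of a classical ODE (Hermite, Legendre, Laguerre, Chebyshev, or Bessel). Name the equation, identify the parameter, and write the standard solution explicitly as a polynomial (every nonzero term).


All three coefficients share the factor 15; dividing through by 15 gives  x y'' + (1 - x) y' + 10 y = 0.
This matches the Laguerre equation x y'' + (1 - x) y' + n y = 0 with n = 10; the polynomial solution is L_10(x).
With y = sum_k a_k x^k, matching x^k gives (k+1)k a_{k+1} + (k+1) a_{k+1} - k a_k + n a_k = 0, i.e. (k+1)^2 a_{k+1} = (k - n) a_k = (k - 10) a_k. The right side vanishes at k = 10, so the series terminates at degree 10.
Standard normalization L_n(0) = 1 gives a_0 = 1. Work upward with a_{k+1} = (k - 10) a_k / (k+1)^2:
  a_1 = (0 - 10)(1) / 1^2 = -10/1 = -10
  a_2 = (1 - 10)(-10) / 2^2 = 90/4 = 45/2
  a_3 = (2 - 10)(45/2) / 3^2 = -180/9 = -20
  a_4 = (3 - 10)(-20) / 4^2 = 140/16 = 35/4
  a_5 = (4 - 10)(35/4) / 5^2 = (-105/2)/25 = -21/10
  a_6 = (5 - 10)(-21/10) / 6^2 = (21/2)/36 = 7/24
  a_7 = (6 - 10)(7/24) / 7^2 = (-7/6)/49 = -1/42
  a_8 = (7 - 10)(-1/42) / 8^2 = (1/14)/64 = 1/896
  a_9 = (8 - 10)(1/896) / 9^2 = (-1/448)/81 = -1/36288
  a_10 = (9 - 10)(-1/36288) / 10^2 = (1/36288)/100 = 1/3628800
Hence L_10(x) = x^10/3628800 - x^9/36288 + x^8/896 - x^7/42 + 7 x^6/24 - 21 x^5/10 + 35 x^4/4 - 20 x^3 + 45 x^2/2 - 10 x + 1.

L_10(x); series = x^10/3628800 - x^9/36288 + x^8/896 - x^7/42 + 7 x^6/24 - 21 x^5/10 + 35 x^4/4 - 20 x^3 + 45 x^2/2 - 10 x + 1


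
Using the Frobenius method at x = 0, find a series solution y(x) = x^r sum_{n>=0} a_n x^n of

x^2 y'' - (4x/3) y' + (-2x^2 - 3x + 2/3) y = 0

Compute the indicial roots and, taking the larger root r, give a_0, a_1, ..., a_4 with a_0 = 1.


Write in Frobenius form y'' + (p(x)/x) y' + (q(x)/x^2) y = 0:
  p(x) = -4/3,  q(x) = -2x^2 - 3x + 2/3.
Indicial equation: r(r-1) + (-4/3) r + (2/3) = 0 -> roots r_1 = 2, r_2 = 1/3.
Take r = r_1 = 2. Let y(x) = x^r sum_{n>=0} a_n x^n with a_0 = 1.
Substitute y = x^r sum a_n x^n and match x^{r+n}. The recurrence is
  D(n) a_n - 3 a_{n-1} - 2 a_{n-2} = 0,  where D(n) = (r+n)(r+n-1) + (-4/3)(r+n) + (2/3).
  a_n = [3 a_{n-1} + 2 a_{n-2}] / D(n).
Since the indicial polynomial factors as (r - r_1)(r - r_2), D(n) = (r_1 + n - r_1)(r_1 + n - r_2) = n(n + 5/3).
Evaluating step by step (a_0 = 1):
  n = 1: D(1) = 1(1 + 5/3) = 8/3; numerator = 3(1) = 3; a_1 = (3)/(8/3) = 9/8
  n = 2: D(2) = 2(2 + 5/3) = 22/3; numerator = 3(9/8) + 2(1) = 43/8; a_2 = (43/8)/(22/3) = 129/176
  n = 3: D(3) = 3(3 + 5/3) = 14; numerator = 3(129/176) + 2(9/8) = 783/176; a_3 = (783/176)/(14) = 783/2464
  n = 4: D(4) = 4(4 + 5/3) = 68/3; numerator = 3(783/2464) + 2(129/176) = 5961/2464; a_4 = (5961/2464)/(68/3) = 17883/167552

r = 2; a_0 = 1; a_1 = 9/8; a_2 = 129/176; a_3 = 783/2464; a_4 = 17883/167552


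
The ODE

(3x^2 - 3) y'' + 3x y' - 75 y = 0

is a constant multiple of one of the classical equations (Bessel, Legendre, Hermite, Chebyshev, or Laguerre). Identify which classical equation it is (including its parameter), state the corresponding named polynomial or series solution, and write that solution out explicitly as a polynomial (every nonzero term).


All three coefficients share the factor -3; dividing through by -3 gives  (1 - x^2) y'' - x y' + 25 y = 0.
This matches the Chebyshev equation (1 - x^2) y'' - x y' + n^2 y = 0 (note the -x y' term, not -2x y') with n^2 = 25, so n = 5; the polynomial solution is T_5(x).
With y = sum_k a_k x^k, matching x^k gives (k+2)(k+1) a_{k+2} = (k^2 - n^2) a_k = (k - 5)(k + 5) a_k. The right side vanishes at k = 5, so the series with the parity of 5 terminates at degree 5.
Standard normalization: leading coefficient of T_n is 2^(n-1), so a_5 = 2^4 = 16. Work downward with a_k = (k+1)(k+2) a_{k+2} / ((k - 5)(k + 5)):
  a_3 = (4)(5)(16) / ((3 - 5)(3 + 5)) = 320/(-16) = -20
  a_1 = (2)(3)(-20) / ((1 - 5)(1 + 5)) = -120/(-24) = 5
Hence T_5(x) = 16 x^5 - 20 x^3 + 5 x.

T_5(x); series = 16 x^5 - 20 x^3 + 5 x


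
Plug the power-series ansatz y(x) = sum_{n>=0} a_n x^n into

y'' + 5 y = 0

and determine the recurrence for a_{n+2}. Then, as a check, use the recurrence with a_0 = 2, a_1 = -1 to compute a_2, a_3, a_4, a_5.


Substitute y = sum_n a_n x^n into y'' + (const) y = 0.
y''(x) = sum_{n>=0} (n+2)(n+1) a_{n+2} x^n.
The ODE becomes sum_n [(n+2)(n+1) a_{n+2} + 5 a_n] x^n = 0.
Setting each coefficient to zero gives the recurrence:
  (n+2)(n+1) a_{n+2} + 5 a_n = 0,
  a_{n+2} = -5 / ((n+1)(n+2)) a_n.

Check with a_0 = 2, a_1 = -1 (apply the recurrence for n = 0, 1, 2, 3): a_0 = 2, a_1 = -1, a_2 = -5, a_3 = 5/6, a_4 = 25/12, a_5 = -5/24.

a_{n+2} = -5/((n+1)(n+2)) * a_n; check: a_0 = 2, a_1 = -1, a_2 = -5, a_3 = 5/6, a_4 = 25/12, a_5 = -5/24


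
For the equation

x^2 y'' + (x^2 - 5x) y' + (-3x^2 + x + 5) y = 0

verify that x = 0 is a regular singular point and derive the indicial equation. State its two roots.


Divide by x^2 to reach normal form y'' + P_1(x) y' + P_2(x) y = 0 with P_1(x) = 1 - 5/x and P_2(x) = -3 + 1/x + 5/x^2.
x = 0 is a singular point because the y'-coefficient 1 - 5/x has a pole at x = 0 and the y-coefficient -3 + 1/x + 5/x^2 has a pole at x = 0.
It is a regular singular point because x P_1(x) = p(x) = x - 5 and x^2 P_2(x) = q(x) = -3x^2 + x + 5 are polynomials, hence analytic at x = 0.
p(0) = -5,  q(0) = 5.
Indicial equation: r(r-1) + p(0) r + q(0) = 0, i.e. r^2 + (p(0) - 1) r + q(0) = 0, i.e. r^2 - 6 r + 5 = 0.
Discriminant: (-6)^2 - 4(5) = 16, so r = (6 ± 4)/2.
Solving: r_1 = 5, r_2 = 1.

indicial: r^2 - 6 r + 5 = 0; roots r_1 = 5, r_2 = 1


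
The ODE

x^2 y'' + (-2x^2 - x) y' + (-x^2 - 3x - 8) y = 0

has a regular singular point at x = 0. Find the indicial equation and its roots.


Divide by x^2 to reach normal form y'' + P_1(x) y' + P_2(x) y = 0 with P_1(x) = -2 - 1/x and P_2(x) = -1 - 3/x - 8/x^2.
x = 0 is a singular point because the y'-coefficient -2 - 1/x has a pole at x = 0 and the y-coefficient -1 - 3/x - 8/x^2 has a pole at x = 0.
It is a regular singular point because x P_1(x) = p(x) = -2x - 1 and x^2 P_2(x) = q(x) = -x^2 - 3x - 8 are polynomials, hence analytic at x = 0.
p(0) = -1,  q(0) = -8.
Indicial equation: r(r-1) + p(0) r + q(0) = 0, i.e. r^2 + (p(0) - 1) r + q(0) = 0, i.e. r^2 - 2 r - 8 = 0.
Discriminant: (-2)^2 - 4(-8) = 36, so r = (2 ± 6)/2.
Solving: r_1 = 4, r_2 = -2.

indicial: r^2 - 2 r - 8 = 0; roots r_1 = 4, r_2 = -2


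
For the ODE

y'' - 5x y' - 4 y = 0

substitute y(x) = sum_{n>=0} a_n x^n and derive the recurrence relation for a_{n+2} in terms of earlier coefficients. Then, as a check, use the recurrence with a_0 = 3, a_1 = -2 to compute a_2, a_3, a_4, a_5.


Substitute y = sum_n a_n x^n.
y''(x) has coefficient (n+2)(n+1) a_{n+2} at x^n;
-5 x y'(x) has coefficient -5 n a_n at x^n (shift);
-4 y(x) has coefficient -4 a_n at x^n.
Matching x^n: (n+2)(n+1) a_{n+2} + (-5n - 4) a_n = 0.
Thus a_{n+2} = (5n + 4) / ((n+1)(n+2)) * a_n.

Check with a_0 = 3, a_1 = -2 (apply the recurrence for n = 0, 1, 2, 3): a_0 = 3, a_1 = -2, a_2 = 6, a_3 = -3, a_4 = 7, a_5 = -57/20.

a_(n+2) = (5n + 4) / ((n+1)(n+2)) * a_n; check: a_0 = 3, a_1 = -2, a_2 = 6, a_3 = -3, a_4 = 7, a_5 = -57/20


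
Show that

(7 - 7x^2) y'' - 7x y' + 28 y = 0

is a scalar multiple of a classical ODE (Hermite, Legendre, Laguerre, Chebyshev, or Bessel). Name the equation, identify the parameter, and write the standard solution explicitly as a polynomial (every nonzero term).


All three coefficients share the factor 7; dividing through by 7 gives  (1 - x^2) y'' - x y' + 4 y = 0.
This matches the Chebyshev equation (1 - x^2) y'' - x y' + n^2 y = 0 (note the -x y' term, not -2x y') with n^2 = 4, so n = 2; the polynomial solution is T_2(x).
With y = sum_k a_k x^k, matching x^k gives (k+2)(k+1) a_{k+2} = (k^2 - n^2) a_k = (k - 2)(k + 2) a_k. The right side vanishes at k = 2, so the series with the parity of 2 terminates at degree 2.
Standard normalization: leading coefficient of T_n is 2^(n-1), so a_2 = 2^1 = 2. Work downward with a_k = (k+1)(k+2) a_{k+2} / ((k - 2)(k + 2)):
  a_0 = (1)(2)(2) / ((0 - 2)(0 + 2)) = 4/(-4) = -1
Hence T_2(x) = 2 x^2 - 1.

T_2(x); series = 2 x^2 - 1


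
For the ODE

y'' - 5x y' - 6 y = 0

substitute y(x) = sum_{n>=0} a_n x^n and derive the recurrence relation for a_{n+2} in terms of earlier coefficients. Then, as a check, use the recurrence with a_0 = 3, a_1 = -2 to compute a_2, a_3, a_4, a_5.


Substitute y = sum_n a_n x^n.
y''(x) has coefficient (n+2)(n+1) a_{n+2} at x^n;
-5 x y'(x) has coefficient -5 n a_n at x^n (shift);
-6 y(x) has coefficient -6 a_n at x^n.
Matching x^n: (n+2)(n+1) a_{n+2} + (-5n - 6) a_n = 0.
Thus a_{n+2} = (5n + 6) / ((n+1)(n+2)) * a_n.

Check with a_0 = 3, a_1 = -2 (apply the recurrence for n = 0, 1, 2, 3): a_0 = 3, a_1 = -2, a_2 = 9, a_3 = -11/3, a_4 = 12, a_5 = -77/20.

a_(n+2) = (5n + 6) / ((n+1)(n+2)) * a_n; check: a_0 = 3, a_1 = -2, a_2 = 9, a_3 = -11/3, a_4 = 12, a_5 = -77/20


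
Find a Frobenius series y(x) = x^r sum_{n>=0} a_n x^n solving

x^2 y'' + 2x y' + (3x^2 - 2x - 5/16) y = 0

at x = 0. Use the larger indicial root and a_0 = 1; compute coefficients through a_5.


Write in Frobenius form y'' + (p(x)/x) y' + (q(x)/x^2) y = 0:
  p(x) = 2,  q(x) = 3x^2 - 2x - 5/16.
Indicial equation: r(r-1) + (2) r + (-5/16) = 0 -> roots r_1 = 1/4, r_2 = -5/4.
Take r = r_1 = 1/4. Let y(x) = x^r sum_{n>=0} a_n x^n with a_0 = 1.
Substitute y = x^r sum a_n x^n and match x^{r+n}. The recurrence is
  D(n) a_n - 2 a_{n-1} + 3 a_{n-2} = 0,  where D(n) = (r+n)(r+n-1) + (2)(r+n) + (-5/16).
  a_n = [2 a_{n-1} - 3 a_{n-2}] / D(n).
Since the indicial polynomial factors as (r - r_1)(r - r_2), D(n) = (r_1 + n - r_1)(r_1 + n - r_2) = n(n + 3/2).
Evaluating step by step (a_0 = 1):
  n = 1: D(1) = 1(1 + 3/2) = 5/2; numerator = 2(1) = 2; a_1 = (2)/(5/2) = 4/5
  n = 2: D(2) = 2(2 + 3/2) = 7; numerator = 2(4/5) - 3(1) = -7/5; a_2 = (-7/5)/(7) = -1/5
  n = 3: D(3) = 3(3 + 3/2) = 27/2; numerator = 2(-1/5) - 3(4/5) = -14/5; a_3 = (-14/5)/(27/2) = -28/135
  n = 4: D(4) = 4(4 + 3/2) = 22; numerator = 2(-28/135) - 3(-1/5) = 5/27; a_4 = (5/27)/(22) = 5/594
  n = 5: D(5) = 5(5 + 3/2) = 65/2; numerator = 2(5/594) - 3(-28/135) = 949/1485; a_5 = (949/1485)/(65/2) = 146/7425

r = 1/4; a_0 = 1; a_1 = 4/5; a_2 = -1/5; a_3 = -28/135; a_4 = 5/594; a_5 = 146/7425


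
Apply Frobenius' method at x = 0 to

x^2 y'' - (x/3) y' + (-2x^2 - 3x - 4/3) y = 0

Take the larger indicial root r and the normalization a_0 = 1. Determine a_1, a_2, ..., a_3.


Write in Frobenius form y'' + (p(x)/x) y' + (q(x)/x^2) y = 0:
  p(x) = -1/3,  q(x) = -2x^2 - 3x - 4/3.
Indicial equation: r(r-1) + (-1/3) r + (-4/3) = 0 -> roots r_1 = 2, r_2 = -2/3.
Take r = r_1 = 2. Let y(x) = x^r sum_{n>=0} a_n x^n with a_0 = 1.
Substitute y = x^r sum a_n x^n and match x^{r+n}. The recurrence is
  D(n) a_n - 3 a_{n-1} - 2 a_{n-2} = 0,  where D(n) = (r+n)(r+n-1) + (-1/3)(r+n) + (-4/3).
  a_n = [3 a_{n-1} + 2 a_{n-2}] / D(n).
Since the indicial polynomial factors as (r - r_1)(r - r_2), D(n) = (r_1 + n - r_1)(r_1 + n - r_2) = n(n + 8/3).
Evaluating step by step (a_0 = 1):
  n = 1: D(1) = 1(1 + 8/3) = 11/3; numerator = 3(1) = 3; a_1 = (3)/(11/3) = 9/11
  n = 2: D(2) = 2(2 + 8/3) = 28/3; numerator = 3(9/11) + 2(1) = 49/11; a_2 = (49/11)/(28/3) = 21/44
  n = 3: D(3) = 3(3 + 8/3) = 17; numerator = 3(21/44) + 2(9/11) = 135/44; a_3 = (135/44)/(17) = 135/748

r = 2; a_0 = 1; a_1 = 9/11; a_2 = 21/44; a_3 = 135/748


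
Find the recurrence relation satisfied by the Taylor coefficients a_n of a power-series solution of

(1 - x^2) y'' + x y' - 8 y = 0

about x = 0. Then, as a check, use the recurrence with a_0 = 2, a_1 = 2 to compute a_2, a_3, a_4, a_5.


Substitute y = sum_n a_n x^n.
(1 - 1 x^2) y'' contributes (n+2)(n+1) a_{n+2} - n(n-1) a_n at x^n.
x y'(x) contributes n a_n at x^n.
-8 y(x) contributes -8 a_n at x^n.
Matching x^n: (n+2)(n+1) a_{n+2} + (-n(n-1) + n - 8) a_n = 0.
Thus a_{n+2} = (n(n-1) - n + 8) / ((n+1)(n+2)) * a_n.

Check with a_0 = 2, a_1 = 2 (apply the recurrence for n = 0, 1, 2, 3): a_0 = 2, a_1 = 2, a_2 = 8, a_3 = 7/3, a_4 = 16/3, a_5 = 77/60.

a_(n+2) = (n(n-1) - n + 8) / ((n+1)(n+2)) * a_n; check: a_0 = 2, a_1 = 2, a_2 = 8, a_3 = 7/3, a_4 = 16/3, a_5 = 77/60


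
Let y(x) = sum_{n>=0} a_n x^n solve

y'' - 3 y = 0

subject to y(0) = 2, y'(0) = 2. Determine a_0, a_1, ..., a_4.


Ansatz: y(x) = sum_{n>=0} a_n x^n, so y'(x) = sum_{n>=1} n a_n x^(n-1) and y''(x) = sum_{n>=2} n(n-1) a_n x^(n-2).
Substitute into P(x) y'' + Q(x) y' + R(x) y = 0 with P(x) = 1, Q(x) = 0, R(x) = -3, and match powers of x.
Initial conditions: a_0 = 2, a_1 = 2.
Setting the coefficient of each power of x to zero and solving order by order (substituting the coefficients already found):
  x^0: 2 a_2 - 3 a_0 = 0  ->  2 a_2 = 3 a_0 = 6  ->  a_2 = 3
  x^1: 6 a_3 - 3 a_1 = 0  ->  6 a_3 = 3 a_1 = 6  ->  a_3 = 1
  x^2: 12 a_4 - 3 a_2 = 0  ->  12 a_4 = 3 a_2 = 9  ->  a_4 = 3/4
Truncated series: y(x) = 2 + 2 x + 3 x^2 + x^3 + (3/4) x^4 + O(x^5).

a_0 = 2; a_1 = 2; a_2 = 3; a_3 = 1; a_4 = 3/4


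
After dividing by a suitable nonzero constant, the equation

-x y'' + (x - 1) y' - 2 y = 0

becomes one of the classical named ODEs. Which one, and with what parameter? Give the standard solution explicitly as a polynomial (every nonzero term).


All three coefficients share the factor -1; dividing through by -1 gives  x y'' + (1 - x) y' + 2 y = 0.
This matches the Laguerre equation x y'' + (1 - x) y' + n y = 0 with n = 2; the polynomial solution is L_2(x).
With y = sum_k a_k x^k, matching x^k gives (k+1)k a_{k+1} + (k+1) a_{k+1} - k a_k + n a_k = 0, i.e. (k+1)^2 a_{k+1} = (k - n) a_k = (k - 2) a_k. The right side vanishes at k = 2, so the series terminates at degree 2.
Standard normalization L_n(0) = 1 gives a_0 = 1. Work upward with a_{k+1} = (k - 2) a_k / (k+1)^2:
  a_1 = (0 - 2)(1) / 1^2 = -2/1 = -2
  a_2 = (1 - 2)(-2) / 2^2 = 2/4 = 1/2
Hence L_2(x) = x^2/2 - 2 x + 1.

L_2(x); series = x^2/2 - 2 x + 1


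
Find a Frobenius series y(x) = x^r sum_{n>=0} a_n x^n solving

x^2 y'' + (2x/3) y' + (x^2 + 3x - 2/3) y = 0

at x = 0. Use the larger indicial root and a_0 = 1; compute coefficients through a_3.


Write in Frobenius form y'' + (p(x)/x) y' + (q(x)/x^2) y = 0:
  p(x) = 2/3,  q(x) = x^2 + 3x - 2/3.
Indicial equation: r(r-1) + (2/3) r + (-2/3) = 0 -> roots r_1 = 1, r_2 = -2/3.
Take r = r_1 = 1. Let y(x) = x^r sum_{n>=0} a_n x^n with a_0 = 1.
Substitute y = x^r sum a_n x^n and match x^{r+n}. The recurrence is
  D(n) a_n + 3 a_{n-1} + 1 a_{n-2} = 0,  where D(n) = (r+n)(r+n-1) + (2/3)(r+n) + (-2/3).
  a_n = [-3 a_{n-1} - 1 a_{n-2}] / D(n).
Since the indicial polynomial factors as (r - r_1)(r - r_2), D(n) = (r_1 + n - r_1)(r_1 + n - r_2) = n(n + 5/3).
Evaluating step by step (a_0 = 1):
  n = 1: D(1) = 1(1 + 5/3) = 8/3; numerator = -3(1) = -3; a_1 = (-3)/(8/3) = -9/8
  n = 2: D(2) = 2(2 + 5/3) = 22/3; numerator = -3(-9/8) - 1(1) = 19/8; a_2 = (19/8)/(22/3) = 57/176
  n = 3: D(3) = 3(3 + 5/3) = 14; numerator = -3(57/176) - 1(-9/8) = 27/176; a_3 = (27/176)/(14) = 27/2464

r = 1; a_0 = 1; a_1 = -9/8; a_2 = 57/176; a_3 = 27/2464


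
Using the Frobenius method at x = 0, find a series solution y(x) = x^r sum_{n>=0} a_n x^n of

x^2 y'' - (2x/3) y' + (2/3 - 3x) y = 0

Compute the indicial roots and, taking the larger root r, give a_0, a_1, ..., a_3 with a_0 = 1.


Write in Frobenius form y'' + (p(x)/x) y' + (q(x)/x^2) y = 0:
  p(x) = -2/3,  q(x) = 2/3 - 3x.
Indicial equation: r(r-1) + (-2/3) r + (2/3) = 0 -> roots r_1 = 1, r_2 = 2/3.
Take r = r_1 = 1. Let y(x) = x^r sum_{n>=0} a_n x^n with a_0 = 1.
Substitute y = x^r sum a_n x^n and match x^{r+n}. The recurrence is
  D(n) a_n - 3 a_{n-1} = 0,  where D(n) = (r+n)(r+n-1) + (-2/3)(r+n) + (2/3).
  a_n = 3 / D(n) * a_{n-1}.
Since the indicial polynomial factors as (r - r_1)(r - r_2), D(n) = (r_1 + n - r_1)(r_1 + n - r_2) = n(n + 1/3).
Evaluating step by step (a_0 = 1):
  n = 1: D(1) = 1(1 + 1/3) = 4/3; numerator = 3(1) = 3; a_1 = (3)/(4/3) = 9/4
  n = 2: D(2) = 2(2 + 1/3) = 14/3; numerator = 3(9/4) = 27/4; a_2 = (27/4)/(14/3) = 81/56
  n = 3: D(3) = 3(3 + 1/3) = 10; numerator = 3(81/56) = 243/56; a_3 = (243/56)/(10) = 243/560

r = 1; a_0 = 1; a_1 = 9/4; a_2 = 81/56; a_3 = 243/560


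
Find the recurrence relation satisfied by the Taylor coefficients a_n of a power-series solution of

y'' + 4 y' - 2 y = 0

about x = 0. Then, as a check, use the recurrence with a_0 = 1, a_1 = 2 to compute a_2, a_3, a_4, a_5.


Substitute y = sum_n a_n x^n.
y''(x) has coefficient (n+2)(n+1) a_{n+2} at x^n;
4 y'(x) has coefficient 4 (n+1) a_{n+1} at x^n;
-2 y(x) has coefficient -2 a_n at x^n.
Matching x^n: (n+2)(n+1) a_{n+2} + 4 (n+1) a_{n+1} - 2 a_n = 0.
Thus a_{n+2} = [-4 (n+1) a_{n+1} + 2 a_n] / ((n+1)(n+2)).

Check with a_0 = 1, a_1 = 2 (apply the recurrence for n = 0, 1, 2, 3): a_0 = 1, a_1 = 2, a_2 = -3, a_3 = 14/3, a_4 = -31/6, a_5 = 23/5.

a_(n+2) = [-4 (n+1) a_(n+1) + 2 a_n] / ((n+1)(n+2)); check: a_0 = 1, a_1 = 2, a_2 = -3, a_3 = 14/3, a_4 = -31/6, a_5 = 23/5


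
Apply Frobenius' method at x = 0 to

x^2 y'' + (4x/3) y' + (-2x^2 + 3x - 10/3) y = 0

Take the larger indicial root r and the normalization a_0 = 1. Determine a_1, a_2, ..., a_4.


Write in Frobenius form y'' + (p(x)/x) y' + (q(x)/x^2) y = 0:
  p(x) = 4/3,  q(x) = -2x^2 + 3x - 10/3.
Indicial equation: r(r-1) + (4/3) r + (-10/3) = 0 -> roots r_1 = 5/3, r_2 = -2.
Take r = r_1 = 5/3. Let y(x) = x^r sum_{n>=0} a_n x^n with a_0 = 1.
Substitute y = x^r sum a_n x^n and match x^{r+n}. The recurrence is
  D(n) a_n + 3 a_{n-1} - 2 a_{n-2} = 0,  where D(n) = (r+n)(r+n-1) + (4/3)(r+n) + (-10/3).
  a_n = [-3 a_{n-1} + 2 a_{n-2}] / D(n).
Since the indicial polynomial factors as (r - r_1)(r - r_2), D(n) = (r_1 + n - r_1)(r_1 + n - r_2) = n(n + 11/3).
Evaluating step by step (a_0 = 1):
  n = 1: D(1) = 1(1 + 11/3) = 14/3; numerator = -3(1) = -3; a_1 = (-3)/(14/3) = -9/14
  n = 2: D(2) = 2(2 + 11/3) = 34/3; numerator = -3(-9/14) + 2(1) = 55/14; a_2 = (55/14)/(34/3) = 165/476
  n = 3: D(3) = 3(3 + 11/3) = 20; numerator = -3(165/476) + 2(-9/14) = -1107/476; a_3 = (-1107/476)/(20) = -1107/9520
  n = 4: D(4) = 4(4 + 11/3) = 92/3; numerator = -3(-1107/9520) + 2(165/476) = 9921/9520; a_4 = (9921/9520)/(92/3) = 29763/875840

r = 5/3; a_0 = 1; a_1 = -9/14; a_2 = 165/476; a_3 = -1107/9520; a_4 = 29763/875840


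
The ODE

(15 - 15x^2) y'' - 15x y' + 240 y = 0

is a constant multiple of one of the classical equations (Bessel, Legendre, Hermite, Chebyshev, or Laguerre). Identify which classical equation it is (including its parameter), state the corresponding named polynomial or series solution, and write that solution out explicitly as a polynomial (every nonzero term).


All three coefficients share the factor 15; dividing through by 15 gives  (1 - x^2) y'' - x y' + 16 y = 0.
This matches the Chebyshev equation (1 - x^2) y'' - x y' + n^2 y = 0 (note the -x y' term, not -2x y') with n^2 = 16, so n = 4; the polynomial solution is T_4(x).
With y = sum_k a_k x^k, matching x^k gives (k+2)(k+1) a_{k+2} = (k^2 - n^2) a_k = (k - 4)(k + 4) a_k. The right side vanishes at k = 4, so the series with the parity of 4 terminates at degree 4.
Standard normalization: leading coefficient of T_n is 2^(n-1), so a_4 = 2^3 = 8. Work downward with a_k = (k+1)(k+2) a_{k+2} / ((k - 4)(k + 4)):
  a_2 = (3)(4)(8) / ((2 - 4)(2 + 4)) = 96/(-12) = -8
  a_0 = (1)(2)(-8) / ((0 - 4)(0 + 4)) = -16/(-16) = 1
Hence T_4(x) = 8 x^4 - 8 x^2 + 1.

T_4(x); series = 8 x^4 - 8 x^2 + 1


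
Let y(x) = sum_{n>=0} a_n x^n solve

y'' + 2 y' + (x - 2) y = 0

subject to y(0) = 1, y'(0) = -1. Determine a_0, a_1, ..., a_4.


Ansatz: y(x) = sum_{n>=0} a_n x^n, so y'(x) = sum_{n>=1} n a_n x^(n-1) and y''(x) = sum_{n>=2} n(n-1) a_n x^(n-2).
Substitute into P(x) y'' + Q(x) y' + R(x) y = 0 with P(x) = 1, Q(x) = 2, R(x) = x - 2, and match powers of x.
Initial conditions: a_0 = 1, a_1 = -1.
Setting the coefficient of each power of x to zero and solving order by order (substituting the coefficients already found):
  x^0: 2 a_2 + 2 a_1 - 2 a_0 = 0  ->  2 a_2 = -2 a_1 + 2 a_0 = 4  ->  a_2 = 2
  x^1: 6 a_3 + 4 a_2 - 2 a_1 + a_0 = 0  ->  6 a_3 = -4 a_2 + 2 a_1 - a_0 = -11  ->  a_3 = -11/6
  x^2: 12 a_4 + 6 a_3 - 2 a_2 + a_1 = 0  ->  12 a_4 = -6 a_3 + 2 a_2 - a_1 = 16  ->  a_4 = 4/3
Truncated series: y(x) = 1 - x + 2 x^2 - (11/6) x^3 + (4/3) x^4 + O(x^5).

a_0 = 1; a_1 = -1; a_2 = 2; a_3 = -11/6; a_4 = 4/3


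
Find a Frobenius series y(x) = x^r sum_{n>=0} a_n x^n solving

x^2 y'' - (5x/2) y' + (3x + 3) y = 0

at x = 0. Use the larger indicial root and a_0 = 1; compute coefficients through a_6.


Write in Frobenius form y'' + (p(x)/x) y' + (q(x)/x^2) y = 0:
  p(x) = -5/2,  q(x) = 3x + 3.
Indicial equation: r(r-1) + (-5/2) r + (3) = 0 -> roots r_1 = 2, r_2 = 3/2.
Take r = r_1 = 2. Let y(x) = x^r sum_{n>=0} a_n x^n with a_0 = 1.
Substitute y = x^r sum a_n x^n and match x^{r+n}. The recurrence is
  D(n) a_n + 3 a_{n-1} = 0,  where D(n) = (r+n)(r+n-1) + (-5/2)(r+n) + (3).
  a_n = -3 / D(n) * a_{n-1}.
Since the indicial polynomial factors as (r - r_1)(r - r_2), D(n) = (r_1 + n - r_1)(r_1 + n - r_2) = n(n + 1/2).
Evaluating step by step (a_0 = 1):
  n = 1: D(1) = 1(1 + 1/2) = 3/2; numerator = -3(1) = -3; a_1 = (-3)/(3/2) = -2
  n = 2: D(2) = 2(2 + 1/2) = 5; numerator = -3(-2) = 6; a_2 = (6)/(5) = 6/5
  n = 3: D(3) = 3(3 + 1/2) = 21/2; numerator = -3(6/5) = -18/5; a_3 = (-18/5)/(21/2) = -12/35
  n = 4: D(4) = 4(4 + 1/2) = 18; numerator = -3(-12/35) = 36/35; a_4 = (36/35)/(18) = 2/35
  n = 5: D(5) = 5(5 + 1/2) = 55/2; numerator = -3(2/35) = -6/35; a_5 = (-6/35)/(55/2) = -12/1925
  n = 6: D(6) = 6(6 + 1/2) = 39; numerator = -3(-12/1925) = 36/1925; a_6 = (36/1925)/(39) = 12/25025

r = 2; a_0 = 1; a_1 = -2; a_2 = 6/5; a_3 = -12/35; a_4 = 2/35; a_5 = -12/1925; a_6 = 12/25025


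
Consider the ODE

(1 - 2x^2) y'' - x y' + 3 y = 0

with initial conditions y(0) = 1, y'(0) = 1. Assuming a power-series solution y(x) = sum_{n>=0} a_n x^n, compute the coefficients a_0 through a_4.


Ansatz: y(x) = sum_{n>=0} a_n x^n, so y'(x) = sum_{n>=1} n a_n x^(n-1) and y''(x) = sum_{n>=2} n(n-1) a_n x^(n-2).
Substitute into P(x) y'' + Q(x) y' + R(x) y = 0 with P(x) = 1 - 2x^2, Q(x) = -x, R(x) = 3, and match powers of x.
Initial conditions: a_0 = 1, a_1 = 1.
Setting the coefficient of each power of x to zero and solving order by order (substituting the coefficients already found):
  x^0: 2 a_2 + 3 a_0 = 0  ->  2 a_2 = -3 a_0 = -3  ->  a_2 = -3/2
  x^1: 6 a_3 + 2 a_1 = 0  ->  6 a_3 = -2 a_1 = -2  ->  a_3 = -1/3
  x^2: 12 a_4 - 3 a_2 = 0  ->  12 a_4 = 3 a_2 = -9/2  ->  a_4 = -3/8
Truncated series: y(x) = 1 + x - (3/2) x^2 - (1/3) x^3 - (3/8) x^4 + O(x^5).

a_0 = 1; a_1 = 1; a_2 = -3/2; a_3 = -1/3; a_4 = -3/8


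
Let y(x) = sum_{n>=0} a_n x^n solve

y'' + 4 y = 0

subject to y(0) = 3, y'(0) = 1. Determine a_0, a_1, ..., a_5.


Ansatz: y(x) = sum_{n>=0} a_n x^n, so y'(x) = sum_{n>=1} n a_n x^(n-1) and y''(x) = sum_{n>=2} n(n-1) a_n x^(n-2).
Substitute into P(x) y'' + Q(x) y' + R(x) y = 0 with P(x) = 1, Q(x) = 0, R(x) = 4, and match powers of x.
Initial conditions: a_0 = 3, a_1 = 1.
Setting the coefficient of each power of x to zero and solving order by order (substituting the coefficients already found):
  x^0: 2 a_2 + 4 a_0 = 0  ->  2 a_2 = -4 a_0 = -12  ->  a_2 = -6
  x^1: 6 a_3 + 4 a_1 = 0  ->  6 a_3 = -4 a_1 = -4  ->  a_3 = -2/3
  x^2: 12 a_4 + 4 a_2 = 0  ->  12 a_4 = -4 a_2 = 24  ->  a_4 = 2
  x^3: 20 a_5 + 4 a_3 = 0  ->  20 a_5 = -4 a_3 = 8/3  ->  a_5 = 2/15
Truncated series: y(x) = 3 + x - 6 x^2 - (2/3) x^3 + 2 x^4 + (2/15) x^5 + O(x^6).

a_0 = 3; a_1 = 1; a_2 = -6; a_3 = -2/3; a_4 = 2; a_5 = 2/15


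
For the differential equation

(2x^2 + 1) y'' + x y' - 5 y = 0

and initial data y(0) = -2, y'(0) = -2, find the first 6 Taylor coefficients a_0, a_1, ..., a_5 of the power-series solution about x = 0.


Ansatz: y(x) = sum_{n>=0} a_n x^n, so y'(x) = sum_{n>=1} n a_n x^(n-1) and y''(x) = sum_{n>=2} n(n-1) a_n x^(n-2).
Substitute into P(x) y'' + Q(x) y' + R(x) y = 0 with P(x) = 2x^2 + 1, Q(x) = x, R(x) = -5, and match powers of x.
Initial conditions: a_0 = -2, a_1 = -2.
Setting the coefficient of each power of x to zero and solving order by order (substituting the coefficients already found):
  x^0: 2 a_2 - 5 a_0 = 0  ->  2 a_2 = 5 a_0 = -10  ->  a_2 = -5
  x^1: 6 a_3 - 4 a_1 = 0  ->  6 a_3 = 4 a_1 = -8  ->  a_3 = -4/3
  x^2: 12 a_4 + a_2 = 0  ->  12 a_4 = -a_2 = 5  ->  a_4 = 5/12
  x^3: 20 a_5 + 10 a_3 = 0  ->  20 a_5 = -10 a_3 = 40/3  ->  a_5 = 2/3
Truncated series: y(x) = -2 - 2 x - 5 x^2 - (4/3) x^3 + (5/12) x^4 + (2/3) x^5 + O(x^6).

a_0 = -2; a_1 = -2; a_2 = -5; a_3 = -4/3; a_4 = 5/12; a_5 = 2/3


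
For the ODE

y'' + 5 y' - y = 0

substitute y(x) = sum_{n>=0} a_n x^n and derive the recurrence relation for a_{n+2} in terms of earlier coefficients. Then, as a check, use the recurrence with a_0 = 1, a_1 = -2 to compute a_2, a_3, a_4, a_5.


Substitute y = sum_n a_n x^n.
y''(x) has coefficient (n+2)(n+1) a_{n+2} at x^n;
5 y'(x) has coefficient 5 (n+1) a_{n+1} at x^n;
-y(x) has coefficient -1 a_n at x^n.
Matching x^n: (n+2)(n+1) a_{n+2} + 5 (n+1) a_{n+1} - 1 a_n = 0.
Thus a_{n+2} = [-5 (n+1) a_{n+1} + 1 a_n] / ((n+1)(n+2)).

Check with a_0 = 1, a_1 = -2 (apply the recurrence for n = 0, 1, 2, 3): a_0 = 1, a_1 = -2, a_2 = 11/2, a_3 = -19/2, a_4 = 37/3, a_5 = -1537/120.

a_(n+2) = [-5 (n+1) a_(n+1) + 1 a_n] / ((n+1)(n+2)); check: a_0 = 1, a_1 = -2, a_2 = 11/2, a_3 = -19/2, a_4 = 37/3, a_5 = -1537/120


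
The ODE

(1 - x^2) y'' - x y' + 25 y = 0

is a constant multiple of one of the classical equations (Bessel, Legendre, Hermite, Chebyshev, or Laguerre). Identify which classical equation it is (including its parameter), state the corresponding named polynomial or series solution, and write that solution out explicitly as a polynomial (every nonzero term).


The equation is already in a standard form:  (1 - x^2) y'' - x y' + 25 y = 0.
This matches the Chebyshev equation (1 - x^2) y'' - x y' + n^2 y = 0 (note the -x y' term, not -2x y') with n^2 = 25, so n = 5; the polynomial solution is T_5(x).
With y = sum_k a_k x^k, matching x^k gives (k+2)(k+1) a_{k+2} = (k^2 - n^2) a_k = (k - 5)(k + 5) a_k. The right side vanishes at k = 5, so the series with the parity of 5 terminates at degree 5.
Standard normalization: leading coefficient of T_n is 2^(n-1), so a_5 = 2^4 = 16. Work downward with a_k = (k+1)(k+2) a_{k+2} / ((k - 5)(k + 5)):
  a_3 = (4)(5)(16) / ((3 - 5)(3 + 5)) = 320/(-16) = -20
  a_1 = (2)(3)(-20) / ((1 - 5)(1 + 5)) = -120/(-24) = 5
Hence T_5(x) = 16 x^5 - 20 x^3 + 5 x.

T_5(x); series = 16 x^5 - 20 x^3 + 5 x


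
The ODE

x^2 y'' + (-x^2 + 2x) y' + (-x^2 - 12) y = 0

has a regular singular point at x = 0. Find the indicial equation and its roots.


Divide by x^2 to reach normal form y'' + P_1(x) y' + P_2(x) y = 0 with P_1(x) = -1 + 2/x and P_2(x) = -1 - 12/x^2.
x = 0 is a singular point because the y'-coefficient -1 + 2/x has a pole at x = 0 and the y-coefficient -1 - 12/x^2 has a pole at x = 0.
It is a regular singular point because x P_1(x) = p(x) = 2 - x and x^2 P_2(x) = q(x) = -x^2 - 12 are polynomials, hence analytic at x = 0.
p(0) = 2,  q(0) = -12.
Indicial equation: r(r-1) + p(0) r + q(0) = 0, i.e. r^2 + (p(0) - 1) r + q(0) = 0, i.e. r^2 + 1 r - 12 = 0.
Discriminant: (1)^2 - 4(-12) = 49, so r = (-1 ± 7)/2.
Solving: r_1 = 3, r_2 = -4.

indicial: r^2 + 1 r - 12 = 0; roots r_1 = 3, r_2 = -4


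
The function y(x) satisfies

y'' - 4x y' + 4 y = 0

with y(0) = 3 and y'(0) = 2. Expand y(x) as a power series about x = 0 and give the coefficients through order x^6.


Ansatz: y(x) = sum_{n>=0} a_n x^n, so y'(x) = sum_{n>=1} n a_n x^(n-1) and y''(x) = sum_{n>=2} n(n-1) a_n x^(n-2).
Substitute into P(x) y'' + Q(x) y' + R(x) y = 0 with P(x) = 1, Q(x) = -4x, R(x) = 4, and match powers of x.
Initial conditions: a_0 = 3, a_1 = 2.
Setting the coefficient of each power of x to zero and solving order by order (substituting the coefficients already found):
  x^0: 2 a_2 + 4 a_0 = 0  ->  2 a_2 = -4 a_0 = -12  ->  a_2 = -6
  x^1: 6 a_3 = 0  ->  a_3 = 0
  x^2: 12 a_4 - 4 a_2 = 0  ->  12 a_4 = 4 a_2 = -24  ->  a_4 = -2
  x^3: 20 a_5 - 8 a_3 = 0  ->  20 a_5 = 8 a_3 = 0  ->  a_5 = 0
  x^4: 30 a_6 - 12 a_4 = 0  ->  30 a_6 = 12 a_4 = -24  ->  a_6 = -4/5
Truncated series: y(x) = 3 + 2 x - 6 x^2 - 2 x^4 - (4/5) x^6 + O(x^7).

a_0 = 3; a_1 = 2; a_2 = -6; a_3 = 0; a_4 = -2; a_5 = 0; a_6 = -4/5
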